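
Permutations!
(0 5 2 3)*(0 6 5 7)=(0 7)(2 3 6 5)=[7, 1, 3, 6, 4, 2, 5, 0]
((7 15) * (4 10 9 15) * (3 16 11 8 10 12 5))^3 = ((3 16 11 8 10 9 15 7 4 12 5))^3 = (3 8 15 12 16 10 7 5 11 9 4)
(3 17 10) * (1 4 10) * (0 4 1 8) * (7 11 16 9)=[4, 1, 2, 17, 10, 5, 6, 11, 0, 7, 3, 16, 12, 13, 14, 15, 9, 8]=(0 4 10 3 17 8)(7 11 16 9)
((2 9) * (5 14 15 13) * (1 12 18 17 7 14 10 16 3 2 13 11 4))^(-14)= (1 7 4 17 11 18 15 12 14)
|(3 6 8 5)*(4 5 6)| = 6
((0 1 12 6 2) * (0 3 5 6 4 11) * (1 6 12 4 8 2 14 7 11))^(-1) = (0 11 7 14 6)(1 4)(2 8 12 5 3) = ((0 6 14 7 11)(1 4)(2 3 5 12 8))^(-1)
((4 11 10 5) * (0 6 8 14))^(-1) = ((0 6 8 14)(4 11 10 5))^(-1) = (0 14 8 6)(4 5 10 11)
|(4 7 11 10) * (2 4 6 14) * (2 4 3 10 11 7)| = 6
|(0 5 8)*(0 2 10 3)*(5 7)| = |(0 7 5 8 2 10 3)| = 7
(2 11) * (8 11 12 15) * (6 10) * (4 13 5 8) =[0, 1, 12, 3, 13, 8, 10, 7, 11, 9, 6, 2, 15, 5, 14, 4] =(2 12 15 4 13 5 8 11)(6 10)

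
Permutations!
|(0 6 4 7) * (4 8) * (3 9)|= 10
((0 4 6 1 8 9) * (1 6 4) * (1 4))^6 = (0 4 1 8 9)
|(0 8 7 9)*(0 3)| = 5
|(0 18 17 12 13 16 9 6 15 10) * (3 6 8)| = 12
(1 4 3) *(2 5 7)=[0, 4, 5, 1, 3, 7, 6, 2]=(1 4 3)(2 5 7)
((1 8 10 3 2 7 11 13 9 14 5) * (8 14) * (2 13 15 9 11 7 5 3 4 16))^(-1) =((1 14 3 13 11 15 9 8 10 4 16 2 5))^(-1) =(1 5 2 16 4 10 8 9 15 11 13 3 14)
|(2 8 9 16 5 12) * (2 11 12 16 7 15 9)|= 6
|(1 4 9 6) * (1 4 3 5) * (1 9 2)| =|(1 3 5 9 6 4 2)| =7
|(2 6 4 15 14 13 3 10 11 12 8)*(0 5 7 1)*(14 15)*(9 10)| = 44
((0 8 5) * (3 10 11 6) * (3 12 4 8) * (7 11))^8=((0 3 10 7 11 6 12 4 8 5))^8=(0 8 12 11 10)(3 5 4 6 7)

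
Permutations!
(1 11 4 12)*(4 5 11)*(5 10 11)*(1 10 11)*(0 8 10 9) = (0 8 10 1 4 12 9) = [8, 4, 2, 3, 12, 5, 6, 7, 10, 0, 1, 11, 9]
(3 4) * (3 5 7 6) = (3 4 5 7 6) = [0, 1, 2, 4, 5, 7, 3, 6]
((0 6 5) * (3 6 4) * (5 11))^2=((0 4 3 6 11 5))^2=(0 3 11)(4 6 5)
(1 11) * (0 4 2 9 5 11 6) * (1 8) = (0 4 2 9 5 11 8 1 6) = [4, 6, 9, 3, 2, 11, 0, 7, 1, 5, 10, 8]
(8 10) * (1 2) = (1 2)(8 10) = [0, 2, 1, 3, 4, 5, 6, 7, 10, 9, 8]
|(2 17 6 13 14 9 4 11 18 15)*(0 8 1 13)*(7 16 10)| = |(0 8 1 13 14 9 4 11 18 15 2 17 6)(7 16 10)| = 39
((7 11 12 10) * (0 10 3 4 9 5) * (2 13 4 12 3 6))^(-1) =(0 5 9 4 13 2 6 12 3 11 7 10)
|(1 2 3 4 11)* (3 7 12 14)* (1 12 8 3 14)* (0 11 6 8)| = 12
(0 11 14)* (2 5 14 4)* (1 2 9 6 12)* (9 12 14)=(0 11 4 12 1 2 5 9 6 14)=[11, 2, 5, 3, 12, 9, 14, 7, 8, 6, 10, 4, 1, 13, 0]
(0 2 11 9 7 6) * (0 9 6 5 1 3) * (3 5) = (0 2 11 6 9 7 3)(1 5) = [2, 5, 11, 0, 4, 1, 9, 3, 8, 7, 10, 6]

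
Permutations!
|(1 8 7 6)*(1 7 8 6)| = |(8)(1 6 7)| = 3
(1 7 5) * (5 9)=(1 7 9 5)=[0, 7, 2, 3, 4, 1, 6, 9, 8, 5]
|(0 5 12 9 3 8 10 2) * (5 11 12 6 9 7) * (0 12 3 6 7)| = |(0 11 3 8 10 2 12)(5 7)(6 9)| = 14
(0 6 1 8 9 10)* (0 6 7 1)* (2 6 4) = (0 7 1 8 9 10 4 2 6) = [7, 8, 6, 3, 2, 5, 0, 1, 9, 10, 4]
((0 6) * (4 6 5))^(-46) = (0 4)(5 6)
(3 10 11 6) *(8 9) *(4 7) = (3 10 11 6)(4 7)(8 9) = [0, 1, 2, 10, 7, 5, 3, 4, 9, 8, 11, 6]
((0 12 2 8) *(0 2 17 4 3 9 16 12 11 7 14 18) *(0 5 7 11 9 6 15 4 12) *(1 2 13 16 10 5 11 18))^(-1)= (0 16 13 8 2 1 14 7 5 10 9)(3 4 15 6)(11 18)(12 17)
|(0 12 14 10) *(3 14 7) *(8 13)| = 6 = |(0 12 7 3 14 10)(8 13)|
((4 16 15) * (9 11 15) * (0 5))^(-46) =(4 15 11 9 16)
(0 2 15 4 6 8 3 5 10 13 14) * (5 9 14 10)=[2, 1, 15, 9, 6, 5, 8, 7, 3, 14, 13, 11, 12, 10, 0, 4]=(0 2 15 4 6 8 3 9 14)(10 13)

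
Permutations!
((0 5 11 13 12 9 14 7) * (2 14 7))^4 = ((0 5 11 13 12 9 7)(2 14))^4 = (14)(0 12 5 9 11 7 13)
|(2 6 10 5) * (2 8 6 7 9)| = |(2 7 9)(5 8 6 10)| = 12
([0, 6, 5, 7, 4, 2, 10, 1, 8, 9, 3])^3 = (1 3 6 7 10)(2 5)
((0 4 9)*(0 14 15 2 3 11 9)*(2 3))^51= ((0 4)(3 11 9 14 15))^51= (0 4)(3 11 9 14 15)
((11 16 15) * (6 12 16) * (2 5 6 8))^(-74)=((2 5 6 12 16 15 11 8))^(-74)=(2 11 16 6)(5 8 15 12)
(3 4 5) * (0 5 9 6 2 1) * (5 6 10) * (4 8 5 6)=(0 4 9 10 6 2 1)(3 8 5)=[4, 0, 1, 8, 9, 3, 2, 7, 5, 10, 6]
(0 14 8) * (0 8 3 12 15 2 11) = [14, 1, 11, 12, 4, 5, 6, 7, 8, 9, 10, 0, 15, 13, 3, 2] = (0 14 3 12 15 2 11)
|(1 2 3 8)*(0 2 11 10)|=|(0 2 3 8 1 11 10)|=7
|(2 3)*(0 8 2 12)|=|(0 8 2 3 12)|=5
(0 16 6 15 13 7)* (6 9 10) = (0 16 9 10 6 15 13 7) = [16, 1, 2, 3, 4, 5, 15, 0, 8, 10, 6, 11, 12, 7, 14, 13, 9]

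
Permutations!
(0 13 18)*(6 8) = (0 13 18)(6 8) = [13, 1, 2, 3, 4, 5, 8, 7, 6, 9, 10, 11, 12, 18, 14, 15, 16, 17, 0]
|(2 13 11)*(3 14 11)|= 5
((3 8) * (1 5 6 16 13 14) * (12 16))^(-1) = (1 14 13 16 12 6 5)(3 8)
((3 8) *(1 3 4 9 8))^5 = (1 3)(4 8 9)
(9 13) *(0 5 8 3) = [5, 1, 2, 0, 4, 8, 6, 7, 3, 13, 10, 11, 12, 9] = (0 5 8 3)(9 13)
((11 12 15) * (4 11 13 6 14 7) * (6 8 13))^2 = (4 12 6 7 11 15 14)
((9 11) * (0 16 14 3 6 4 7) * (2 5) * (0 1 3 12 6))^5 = (0 4 16 7 14 1 12 3 6)(2 5)(9 11)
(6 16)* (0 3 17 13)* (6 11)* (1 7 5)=(0 3 17 13)(1 7 5)(6 16 11)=[3, 7, 2, 17, 4, 1, 16, 5, 8, 9, 10, 6, 12, 0, 14, 15, 11, 13]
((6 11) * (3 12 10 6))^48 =(3 6 12 11 10)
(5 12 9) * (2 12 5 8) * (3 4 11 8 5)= (2 12 9 5 3 4 11 8)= [0, 1, 12, 4, 11, 3, 6, 7, 2, 5, 10, 8, 9]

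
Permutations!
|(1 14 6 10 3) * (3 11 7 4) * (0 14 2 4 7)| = |(0 14 6 10 11)(1 2 4 3)| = 20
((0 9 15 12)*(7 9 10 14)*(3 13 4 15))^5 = ((0 10 14 7 9 3 13 4 15 12))^5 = (0 3)(4 14)(7 15)(9 12)(10 13)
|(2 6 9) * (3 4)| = |(2 6 9)(3 4)| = 6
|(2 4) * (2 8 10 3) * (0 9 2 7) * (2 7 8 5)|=3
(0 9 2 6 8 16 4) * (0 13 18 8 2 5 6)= [9, 1, 0, 3, 13, 6, 2, 7, 16, 5, 10, 11, 12, 18, 14, 15, 4, 17, 8]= (0 9 5 6 2)(4 13 18 8 16)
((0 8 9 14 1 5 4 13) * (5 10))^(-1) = (0 13 4 5 10 1 14 9 8)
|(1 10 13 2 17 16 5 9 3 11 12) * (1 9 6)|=|(1 10 13 2 17 16 5 6)(3 11 12 9)|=8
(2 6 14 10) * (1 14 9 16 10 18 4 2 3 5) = (1 14 18 4 2 6 9 16 10 3 5) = [0, 14, 6, 5, 2, 1, 9, 7, 8, 16, 3, 11, 12, 13, 18, 15, 10, 17, 4]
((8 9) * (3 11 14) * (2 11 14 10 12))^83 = (2 12 10 11)(3 14)(8 9)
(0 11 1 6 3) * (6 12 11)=(0 6 3)(1 12 11)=[6, 12, 2, 0, 4, 5, 3, 7, 8, 9, 10, 1, 11]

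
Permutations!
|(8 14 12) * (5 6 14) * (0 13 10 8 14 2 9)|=|(0 13 10 8 5 6 2 9)(12 14)|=8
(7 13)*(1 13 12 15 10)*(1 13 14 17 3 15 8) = (1 14 17 3 15 10 13 7 12 8) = [0, 14, 2, 15, 4, 5, 6, 12, 1, 9, 13, 11, 8, 7, 17, 10, 16, 3]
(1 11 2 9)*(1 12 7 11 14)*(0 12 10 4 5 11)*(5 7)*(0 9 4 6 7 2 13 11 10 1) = (0 12 5 10 6 7 9 1 14)(2 4)(11 13) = [12, 14, 4, 3, 2, 10, 7, 9, 8, 1, 6, 13, 5, 11, 0]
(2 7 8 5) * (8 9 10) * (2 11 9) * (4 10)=(2 7)(4 10 8 5 11 9)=[0, 1, 7, 3, 10, 11, 6, 2, 5, 4, 8, 9]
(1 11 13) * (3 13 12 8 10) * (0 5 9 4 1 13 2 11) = (13)(0 5 9 4 1)(2 11 12 8 10 3) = [5, 0, 11, 2, 1, 9, 6, 7, 10, 4, 3, 12, 8, 13]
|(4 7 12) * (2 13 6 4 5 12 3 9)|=14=|(2 13 6 4 7 3 9)(5 12)|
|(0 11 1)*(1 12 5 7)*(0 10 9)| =|(0 11 12 5 7 1 10 9)| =8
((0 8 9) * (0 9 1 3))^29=(9)(0 8 1 3)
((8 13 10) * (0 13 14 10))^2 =((0 13)(8 14 10))^2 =(8 10 14)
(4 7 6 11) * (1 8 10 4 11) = (11)(1 8 10 4 7 6) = [0, 8, 2, 3, 7, 5, 1, 6, 10, 9, 4, 11]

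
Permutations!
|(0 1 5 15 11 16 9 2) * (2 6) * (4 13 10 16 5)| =9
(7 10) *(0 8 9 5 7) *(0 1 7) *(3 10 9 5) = (0 8 5)(1 7 9 3 10) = [8, 7, 2, 10, 4, 0, 6, 9, 5, 3, 1]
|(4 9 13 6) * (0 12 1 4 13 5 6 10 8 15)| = 11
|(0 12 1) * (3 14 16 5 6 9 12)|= 9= |(0 3 14 16 5 6 9 12 1)|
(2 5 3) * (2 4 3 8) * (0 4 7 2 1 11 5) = [4, 11, 0, 7, 3, 8, 6, 2, 1, 9, 10, 5] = (0 4 3 7 2)(1 11 5 8)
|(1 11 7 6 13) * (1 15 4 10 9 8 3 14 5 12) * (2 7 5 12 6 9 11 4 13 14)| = |(1 4 10 11 5 6 14 12)(2 7 9 8 3)(13 15)| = 40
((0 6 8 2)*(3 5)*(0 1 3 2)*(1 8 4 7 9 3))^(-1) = ((0 6 4 7 9 3 5 2 8))^(-1) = (0 8 2 5 3 9 7 4 6)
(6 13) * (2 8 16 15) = (2 8 16 15)(6 13) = [0, 1, 8, 3, 4, 5, 13, 7, 16, 9, 10, 11, 12, 6, 14, 2, 15]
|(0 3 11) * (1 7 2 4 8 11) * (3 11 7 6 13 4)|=8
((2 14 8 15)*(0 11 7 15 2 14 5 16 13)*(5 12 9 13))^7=((0 11 7 15 14 8 2 12 9 13)(5 16))^7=(0 12 14 11 9 8 7 13 2 15)(5 16)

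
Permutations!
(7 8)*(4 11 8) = (4 11 8 7) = [0, 1, 2, 3, 11, 5, 6, 4, 7, 9, 10, 8]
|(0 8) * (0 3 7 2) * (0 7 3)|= 2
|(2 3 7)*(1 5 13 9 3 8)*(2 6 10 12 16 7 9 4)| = 30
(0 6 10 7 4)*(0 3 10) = (0 6)(3 10 7 4) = [6, 1, 2, 10, 3, 5, 0, 4, 8, 9, 7]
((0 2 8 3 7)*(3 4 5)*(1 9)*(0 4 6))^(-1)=(0 6 8 2)(1 9)(3 5 4 7)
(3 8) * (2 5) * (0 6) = (0 6)(2 5)(3 8) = [6, 1, 5, 8, 4, 2, 0, 7, 3]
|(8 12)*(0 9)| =2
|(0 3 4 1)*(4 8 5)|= 6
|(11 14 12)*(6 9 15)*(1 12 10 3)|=|(1 12 11 14 10 3)(6 9 15)|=6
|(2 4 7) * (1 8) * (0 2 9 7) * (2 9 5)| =|(0 9 7 5 2 4)(1 8)| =6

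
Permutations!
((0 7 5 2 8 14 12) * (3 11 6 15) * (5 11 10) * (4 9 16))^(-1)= (0 12 14 8 2 5 10 3 15 6 11 7)(4 16 9)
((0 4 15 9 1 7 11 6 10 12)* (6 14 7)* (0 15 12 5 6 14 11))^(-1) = (0 7 14 1 9 15 12 4)(5 10 6)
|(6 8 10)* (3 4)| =|(3 4)(6 8 10)| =6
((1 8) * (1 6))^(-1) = (1 6 8)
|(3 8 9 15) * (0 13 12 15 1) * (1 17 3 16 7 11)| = |(0 13 12 15 16 7 11 1)(3 8 9 17)| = 8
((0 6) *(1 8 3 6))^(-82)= ((0 1 8 3 6))^(-82)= (0 3 1 6 8)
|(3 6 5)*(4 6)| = 4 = |(3 4 6 5)|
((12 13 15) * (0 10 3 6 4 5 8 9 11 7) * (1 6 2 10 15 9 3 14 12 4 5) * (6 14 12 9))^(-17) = (0 7 11 9 14 1 4 15)(2 3 8 5 6 13 12 10)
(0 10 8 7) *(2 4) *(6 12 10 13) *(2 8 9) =(0 13 6 12 10 9 2 4 8 7) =[13, 1, 4, 3, 8, 5, 12, 0, 7, 2, 9, 11, 10, 6]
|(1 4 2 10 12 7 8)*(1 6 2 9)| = 6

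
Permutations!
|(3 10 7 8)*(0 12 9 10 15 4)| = 9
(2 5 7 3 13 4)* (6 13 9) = (2 5 7 3 9 6 13 4) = [0, 1, 5, 9, 2, 7, 13, 3, 8, 6, 10, 11, 12, 4]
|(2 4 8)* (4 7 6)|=5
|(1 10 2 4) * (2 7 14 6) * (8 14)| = 8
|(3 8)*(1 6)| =2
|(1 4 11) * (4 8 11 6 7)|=3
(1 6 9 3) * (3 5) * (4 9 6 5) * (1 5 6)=(1 6)(3 5)(4 9)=[0, 6, 2, 5, 9, 3, 1, 7, 8, 4]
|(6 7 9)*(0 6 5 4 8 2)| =8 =|(0 6 7 9 5 4 8 2)|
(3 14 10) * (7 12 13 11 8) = [0, 1, 2, 14, 4, 5, 6, 12, 7, 9, 3, 8, 13, 11, 10] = (3 14 10)(7 12 13 11 8)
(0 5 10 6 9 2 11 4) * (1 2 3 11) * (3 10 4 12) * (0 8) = [5, 2, 1, 11, 8, 4, 9, 7, 0, 10, 6, 12, 3] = (0 5 4 8)(1 2)(3 11 12)(6 9 10)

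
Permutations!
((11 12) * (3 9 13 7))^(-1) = ((3 9 13 7)(11 12))^(-1) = (3 7 13 9)(11 12)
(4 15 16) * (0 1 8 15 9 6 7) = (0 1 8 15 16 4 9 6 7) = [1, 8, 2, 3, 9, 5, 7, 0, 15, 6, 10, 11, 12, 13, 14, 16, 4]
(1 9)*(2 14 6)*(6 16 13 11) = (1 9)(2 14 16 13 11 6) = [0, 9, 14, 3, 4, 5, 2, 7, 8, 1, 10, 6, 12, 11, 16, 15, 13]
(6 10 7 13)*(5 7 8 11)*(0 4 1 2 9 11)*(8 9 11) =(0 4 1 2 11 5 7 13 6 10 9 8) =[4, 2, 11, 3, 1, 7, 10, 13, 0, 8, 9, 5, 12, 6]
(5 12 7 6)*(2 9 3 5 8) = (2 9 3 5 12 7 6 8) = [0, 1, 9, 5, 4, 12, 8, 6, 2, 3, 10, 11, 7]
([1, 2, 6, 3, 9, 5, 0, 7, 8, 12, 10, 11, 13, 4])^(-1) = (0 6 2 1)(4 13 12 9)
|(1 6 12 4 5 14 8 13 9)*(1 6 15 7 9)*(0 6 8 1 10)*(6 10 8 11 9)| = 8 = |(0 10)(1 15 7 6 12 4 5 14)(8 13)(9 11)|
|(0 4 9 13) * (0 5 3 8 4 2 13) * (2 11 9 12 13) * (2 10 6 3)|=|(0 11 9)(2 10 6 3 8 4 12 13 5)|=9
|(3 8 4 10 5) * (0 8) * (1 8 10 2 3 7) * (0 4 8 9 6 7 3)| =12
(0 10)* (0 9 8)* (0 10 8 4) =(0 8 10 9 4) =[8, 1, 2, 3, 0, 5, 6, 7, 10, 4, 9]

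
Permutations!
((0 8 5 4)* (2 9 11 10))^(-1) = (0 4 5 8)(2 10 11 9)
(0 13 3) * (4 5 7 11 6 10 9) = [13, 1, 2, 0, 5, 7, 10, 11, 8, 4, 9, 6, 12, 3] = (0 13 3)(4 5 7 11 6 10 9)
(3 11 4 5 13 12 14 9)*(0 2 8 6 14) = (0 2 8 6 14 9 3 11 4 5 13 12) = [2, 1, 8, 11, 5, 13, 14, 7, 6, 3, 10, 4, 0, 12, 9]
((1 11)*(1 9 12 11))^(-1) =(9 11 12)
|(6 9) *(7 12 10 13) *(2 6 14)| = 4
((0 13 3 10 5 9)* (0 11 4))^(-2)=((0 13 3 10 5 9 11 4))^(-2)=(0 11 5 3)(4 9 10 13)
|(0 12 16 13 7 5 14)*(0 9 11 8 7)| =12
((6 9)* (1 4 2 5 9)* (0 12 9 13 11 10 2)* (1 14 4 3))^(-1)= (0 4 14 6 9 12)(1 3)(2 10 11 13 5)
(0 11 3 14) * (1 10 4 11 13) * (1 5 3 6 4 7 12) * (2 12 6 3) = [13, 10, 12, 14, 11, 2, 4, 6, 8, 9, 7, 3, 1, 5, 0] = (0 13 5 2 12 1 10 7 6 4 11 3 14)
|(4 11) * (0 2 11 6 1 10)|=|(0 2 11 4 6 1 10)|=7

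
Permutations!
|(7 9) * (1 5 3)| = 6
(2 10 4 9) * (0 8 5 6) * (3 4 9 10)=(0 8 5 6)(2 3 4 10 9)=[8, 1, 3, 4, 10, 6, 0, 7, 5, 2, 9]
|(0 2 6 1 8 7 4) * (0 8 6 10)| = |(0 2 10)(1 6)(4 8 7)| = 6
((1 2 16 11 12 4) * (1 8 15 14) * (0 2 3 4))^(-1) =((0 2 16 11 12)(1 3 4 8 15 14))^(-1) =(0 12 11 16 2)(1 14 15 8 4 3)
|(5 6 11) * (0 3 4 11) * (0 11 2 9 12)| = |(0 3 4 2 9 12)(5 6 11)| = 6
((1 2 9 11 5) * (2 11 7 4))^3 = (11)(2 4 7 9)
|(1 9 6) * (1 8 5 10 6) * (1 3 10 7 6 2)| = 20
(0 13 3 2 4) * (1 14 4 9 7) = (0 13 3 2 9 7 1 14 4) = [13, 14, 9, 2, 0, 5, 6, 1, 8, 7, 10, 11, 12, 3, 4]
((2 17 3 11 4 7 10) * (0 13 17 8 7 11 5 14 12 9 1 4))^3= (0 3 12 4 13 5 9 11 17 14 1)(2 10 7 8)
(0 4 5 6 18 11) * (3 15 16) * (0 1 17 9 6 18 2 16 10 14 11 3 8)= [4, 17, 16, 15, 5, 18, 2, 7, 0, 6, 14, 1, 12, 13, 11, 10, 8, 9, 3]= (0 4 5 18 3 15 10 14 11 1 17 9 6 2 16 8)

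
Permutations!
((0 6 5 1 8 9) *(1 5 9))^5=((0 6 9)(1 8))^5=(0 9 6)(1 8)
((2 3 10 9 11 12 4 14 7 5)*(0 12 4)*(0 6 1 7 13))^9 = (0 9 7 13 10 1 14 3 6 4 2 12 11 5)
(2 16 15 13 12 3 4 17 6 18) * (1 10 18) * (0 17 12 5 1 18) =(0 17 6 18 2 16 15 13 5 1 10)(3 4 12) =[17, 10, 16, 4, 12, 1, 18, 7, 8, 9, 0, 11, 3, 5, 14, 13, 15, 6, 2]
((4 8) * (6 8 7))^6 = (4 6)(7 8)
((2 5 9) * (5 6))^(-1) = (2 9 5 6)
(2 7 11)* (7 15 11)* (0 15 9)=(0 15 11 2 9)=[15, 1, 9, 3, 4, 5, 6, 7, 8, 0, 10, 2, 12, 13, 14, 11]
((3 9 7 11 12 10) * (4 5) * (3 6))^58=((3 9 7 11 12 10 6)(4 5))^58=(3 7 12 6 9 11 10)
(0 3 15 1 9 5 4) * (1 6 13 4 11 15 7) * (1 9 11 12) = (0 3 7 9 5 12 1 11 15 6 13 4) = [3, 11, 2, 7, 0, 12, 13, 9, 8, 5, 10, 15, 1, 4, 14, 6]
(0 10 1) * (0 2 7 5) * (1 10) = (10)(0 1 2 7 5) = [1, 2, 7, 3, 4, 0, 6, 5, 8, 9, 10]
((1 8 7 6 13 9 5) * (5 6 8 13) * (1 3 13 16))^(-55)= (1 16)(7 8)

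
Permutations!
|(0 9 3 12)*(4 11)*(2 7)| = 4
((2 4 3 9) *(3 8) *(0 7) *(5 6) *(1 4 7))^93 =((0 1 4 8 3 9 2 7)(5 6))^93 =(0 9 4 7 3 1 2 8)(5 6)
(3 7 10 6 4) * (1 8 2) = [0, 8, 1, 7, 3, 5, 4, 10, 2, 9, 6] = (1 8 2)(3 7 10 6 4)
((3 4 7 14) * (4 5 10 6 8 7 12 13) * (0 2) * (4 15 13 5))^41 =((0 2)(3 4 12 5 10 6 8 7 14)(13 15))^41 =(0 2)(3 6 4 8 12 7 5 14 10)(13 15)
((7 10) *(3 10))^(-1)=(3 7 10)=((3 10 7))^(-1)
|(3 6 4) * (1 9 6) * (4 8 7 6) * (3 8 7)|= 10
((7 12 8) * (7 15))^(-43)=((7 12 8 15))^(-43)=(7 12 8 15)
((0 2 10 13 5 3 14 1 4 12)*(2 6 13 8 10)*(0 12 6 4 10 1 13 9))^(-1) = ((0 4 6 9)(1 10 8)(3 14 13 5))^(-1) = (0 9 6 4)(1 8 10)(3 5 13 14)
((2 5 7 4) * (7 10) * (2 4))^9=((2 5 10 7))^9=(2 5 10 7)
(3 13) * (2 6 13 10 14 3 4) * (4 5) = (2 6 13 5 4)(3 10 14) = [0, 1, 6, 10, 2, 4, 13, 7, 8, 9, 14, 11, 12, 5, 3]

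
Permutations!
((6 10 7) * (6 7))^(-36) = ((6 10))^(-36) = (10)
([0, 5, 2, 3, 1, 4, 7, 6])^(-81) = [0, 1, 2, 3, 4, 5, 7, 6]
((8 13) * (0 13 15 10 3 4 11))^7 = ((0 13 8 15 10 3 4 11))^7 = (0 11 4 3 10 15 8 13)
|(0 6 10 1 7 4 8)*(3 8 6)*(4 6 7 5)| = 6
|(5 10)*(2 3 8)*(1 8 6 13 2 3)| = |(1 8 3 6 13 2)(5 10)| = 6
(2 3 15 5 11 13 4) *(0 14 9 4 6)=(0 14 9 4 2 3 15 5 11 13 6)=[14, 1, 3, 15, 2, 11, 0, 7, 8, 4, 10, 13, 12, 6, 9, 5]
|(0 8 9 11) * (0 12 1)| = |(0 8 9 11 12 1)| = 6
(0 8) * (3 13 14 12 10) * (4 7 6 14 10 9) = [8, 1, 2, 13, 7, 5, 14, 6, 0, 4, 3, 11, 9, 10, 12] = (0 8)(3 13 10)(4 7 6 14 12 9)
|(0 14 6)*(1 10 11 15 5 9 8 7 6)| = 11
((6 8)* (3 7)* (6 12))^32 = ((3 7)(6 8 12))^32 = (6 12 8)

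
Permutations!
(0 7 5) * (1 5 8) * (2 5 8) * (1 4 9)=(0 7 2 5)(1 8 4 9)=[7, 8, 5, 3, 9, 0, 6, 2, 4, 1]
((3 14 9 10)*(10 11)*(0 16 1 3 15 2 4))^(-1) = ((0 16 1 3 14 9 11 10 15 2 4))^(-1) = (0 4 2 15 10 11 9 14 3 1 16)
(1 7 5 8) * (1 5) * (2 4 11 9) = (1 7)(2 4 11 9)(5 8) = [0, 7, 4, 3, 11, 8, 6, 1, 5, 2, 10, 9]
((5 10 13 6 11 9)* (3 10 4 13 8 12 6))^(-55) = (3 11)(4 12)(5 8)(6 13)(9 10)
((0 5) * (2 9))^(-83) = ((0 5)(2 9))^(-83) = (0 5)(2 9)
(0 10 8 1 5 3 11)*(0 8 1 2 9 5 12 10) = (1 12 10)(2 9 5 3 11 8) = [0, 12, 9, 11, 4, 3, 6, 7, 2, 5, 1, 8, 10]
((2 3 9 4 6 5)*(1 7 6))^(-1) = (1 4 9 3 2 5 6 7) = ((1 7 6 5 2 3 9 4))^(-1)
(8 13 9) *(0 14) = (0 14)(8 13 9) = [14, 1, 2, 3, 4, 5, 6, 7, 13, 8, 10, 11, 12, 9, 0]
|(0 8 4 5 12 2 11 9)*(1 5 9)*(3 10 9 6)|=|(0 8 4 6 3 10 9)(1 5 12 2 11)|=35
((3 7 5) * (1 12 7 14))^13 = ((1 12 7 5 3 14))^13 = (1 12 7 5 3 14)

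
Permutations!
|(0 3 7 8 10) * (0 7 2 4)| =12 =|(0 3 2 4)(7 8 10)|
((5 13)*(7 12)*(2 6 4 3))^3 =(2 3 4 6)(5 13)(7 12)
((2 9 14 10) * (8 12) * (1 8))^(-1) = (1 12 8)(2 10 14 9)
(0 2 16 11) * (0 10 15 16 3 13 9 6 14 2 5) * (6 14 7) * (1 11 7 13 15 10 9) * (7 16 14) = (16)(0 5)(1 11 9 7 6 13)(2 3 15 14) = [5, 11, 3, 15, 4, 0, 13, 6, 8, 7, 10, 9, 12, 1, 2, 14, 16]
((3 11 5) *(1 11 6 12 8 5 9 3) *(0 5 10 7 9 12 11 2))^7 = ((0 5 1 2)(3 6 11 12 8 10 7 9))^7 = (0 2 1 5)(3 9 7 10 8 12 11 6)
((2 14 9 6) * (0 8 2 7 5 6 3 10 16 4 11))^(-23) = (0 16 9 8 4 3 2 11 10 14)(5 6 7)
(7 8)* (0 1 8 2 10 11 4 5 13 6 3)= (0 1 8 7 2 10 11 4 5 13 6 3)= [1, 8, 10, 0, 5, 13, 3, 2, 7, 9, 11, 4, 12, 6]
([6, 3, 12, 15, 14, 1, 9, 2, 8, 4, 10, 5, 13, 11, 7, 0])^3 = [4, 0, 11, 6, 2, 15, 14, 13, 8, 7, 10, 3, 5, 1, 12, 9]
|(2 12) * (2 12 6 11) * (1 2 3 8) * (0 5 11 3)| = |(12)(0 5 11)(1 2 6 3 8)| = 15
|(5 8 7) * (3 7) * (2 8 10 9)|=|(2 8 3 7 5 10 9)|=7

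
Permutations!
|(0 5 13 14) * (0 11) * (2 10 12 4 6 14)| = |(0 5 13 2 10 12 4 6 14 11)| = 10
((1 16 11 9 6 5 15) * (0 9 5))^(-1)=(0 6 9)(1 15 5 11 16)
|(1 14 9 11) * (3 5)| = |(1 14 9 11)(3 5)| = 4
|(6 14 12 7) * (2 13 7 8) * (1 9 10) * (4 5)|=|(1 9 10)(2 13 7 6 14 12 8)(4 5)|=42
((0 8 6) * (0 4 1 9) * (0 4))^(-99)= (9)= ((0 8 6)(1 9 4))^(-99)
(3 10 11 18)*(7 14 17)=(3 10 11 18)(7 14 17)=[0, 1, 2, 10, 4, 5, 6, 14, 8, 9, 11, 18, 12, 13, 17, 15, 16, 7, 3]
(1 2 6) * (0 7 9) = (0 7 9)(1 2 6) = [7, 2, 6, 3, 4, 5, 1, 9, 8, 0]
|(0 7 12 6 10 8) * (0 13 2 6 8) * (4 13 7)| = |(0 4 13 2 6 10)(7 12 8)| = 6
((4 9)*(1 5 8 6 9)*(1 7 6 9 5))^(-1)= (4 9 8 5 6 7)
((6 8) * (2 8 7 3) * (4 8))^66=(8)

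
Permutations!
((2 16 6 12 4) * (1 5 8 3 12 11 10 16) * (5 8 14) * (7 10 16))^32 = (1 3 4)(2 8 12)(6 16 11)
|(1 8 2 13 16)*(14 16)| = 6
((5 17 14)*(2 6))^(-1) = (2 6)(5 14 17)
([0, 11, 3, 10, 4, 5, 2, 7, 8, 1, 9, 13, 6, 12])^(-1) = (1 9 10 3 2 6 12 13 11)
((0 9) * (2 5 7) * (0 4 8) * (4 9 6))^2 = (9)(0 4)(2 7 5)(6 8)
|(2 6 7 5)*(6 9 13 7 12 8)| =15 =|(2 9 13 7 5)(6 12 8)|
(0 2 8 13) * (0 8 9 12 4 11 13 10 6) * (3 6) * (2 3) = (0 3 6)(2 9 12 4 11 13 8 10) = [3, 1, 9, 6, 11, 5, 0, 7, 10, 12, 2, 13, 4, 8]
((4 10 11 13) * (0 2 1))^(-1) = (0 1 2)(4 13 11 10)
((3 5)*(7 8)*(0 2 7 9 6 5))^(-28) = ((0 2 7 8 9 6 5 3))^(-28) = (0 9)(2 6)(3 8)(5 7)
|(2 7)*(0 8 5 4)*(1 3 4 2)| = 8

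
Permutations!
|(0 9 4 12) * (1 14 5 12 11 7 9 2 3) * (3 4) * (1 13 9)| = |(0 2 4 11 7 1 14 5 12)(3 13 9)| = 9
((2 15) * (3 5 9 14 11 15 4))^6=((2 4 3 5 9 14 11 15))^6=(2 11 9 3)(4 15 14 5)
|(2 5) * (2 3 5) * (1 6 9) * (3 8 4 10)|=15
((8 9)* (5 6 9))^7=((5 6 9 8))^7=(5 8 9 6)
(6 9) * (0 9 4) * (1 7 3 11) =(0 9 6 4)(1 7 3 11) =[9, 7, 2, 11, 0, 5, 4, 3, 8, 6, 10, 1]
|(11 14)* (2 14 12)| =4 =|(2 14 11 12)|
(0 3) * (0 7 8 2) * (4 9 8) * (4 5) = [3, 1, 0, 7, 9, 4, 6, 5, 2, 8] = (0 3 7 5 4 9 8 2)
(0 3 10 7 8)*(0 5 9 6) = [3, 1, 2, 10, 4, 9, 0, 8, 5, 6, 7] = (0 3 10 7 8 5 9 6)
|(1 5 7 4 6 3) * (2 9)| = 6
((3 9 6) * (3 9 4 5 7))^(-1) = ((3 4 5 7)(6 9))^(-1) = (3 7 5 4)(6 9)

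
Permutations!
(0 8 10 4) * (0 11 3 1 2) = [8, 2, 0, 1, 11, 5, 6, 7, 10, 9, 4, 3] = (0 8 10 4 11 3 1 2)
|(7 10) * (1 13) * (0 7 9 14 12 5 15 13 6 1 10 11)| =|(0 7 11)(1 6)(5 15 13 10 9 14 12)| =42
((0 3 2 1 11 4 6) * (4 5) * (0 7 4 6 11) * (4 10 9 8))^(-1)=(0 1 2 3)(4 8 9 10 7 6 5 11)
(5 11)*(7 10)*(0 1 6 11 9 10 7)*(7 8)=[1, 6, 2, 3, 4, 9, 11, 8, 7, 10, 0, 5]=(0 1 6 11 5 9 10)(7 8)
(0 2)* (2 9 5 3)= (0 9 5 3 2)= [9, 1, 0, 2, 4, 3, 6, 7, 8, 5]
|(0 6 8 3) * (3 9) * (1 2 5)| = |(0 6 8 9 3)(1 2 5)| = 15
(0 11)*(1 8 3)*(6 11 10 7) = [10, 8, 2, 1, 4, 5, 11, 6, 3, 9, 7, 0] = (0 10 7 6 11)(1 8 3)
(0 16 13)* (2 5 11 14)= (0 16 13)(2 5 11 14)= [16, 1, 5, 3, 4, 11, 6, 7, 8, 9, 10, 14, 12, 0, 2, 15, 13]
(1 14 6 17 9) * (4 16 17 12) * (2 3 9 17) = (17)(1 14 6 12 4 16 2 3 9) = [0, 14, 3, 9, 16, 5, 12, 7, 8, 1, 10, 11, 4, 13, 6, 15, 2, 17]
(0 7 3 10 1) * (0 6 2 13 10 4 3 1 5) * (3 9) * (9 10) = (0 7 1 6 2 13 9 3 4 10 5) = [7, 6, 13, 4, 10, 0, 2, 1, 8, 3, 5, 11, 12, 9]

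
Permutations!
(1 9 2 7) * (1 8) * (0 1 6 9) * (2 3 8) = [1, 0, 7, 8, 4, 5, 9, 2, 6, 3] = (0 1)(2 7)(3 8 6 9)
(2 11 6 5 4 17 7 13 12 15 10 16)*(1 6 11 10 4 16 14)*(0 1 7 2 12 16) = (0 1 6 5)(2 10 14 7 13 16 12 15 4 17) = [1, 6, 10, 3, 17, 0, 5, 13, 8, 9, 14, 11, 15, 16, 7, 4, 12, 2]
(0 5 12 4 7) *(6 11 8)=[5, 1, 2, 3, 7, 12, 11, 0, 6, 9, 10, 8, 4]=(0 5 12 4 7)(6 11 8)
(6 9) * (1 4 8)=(1 4 8)(6 9)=[0, 4, 2, 3, 8, 5, 9, 7, 1, 6]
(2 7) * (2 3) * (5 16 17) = (2 7 3)(5 16 17) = [0, 1, 7, 2, 4, 16, 6, 3, 8, 9, 10, 11, 12, 13, 14, 15, 17, 5]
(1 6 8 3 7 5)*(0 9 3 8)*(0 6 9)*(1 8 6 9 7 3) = (1 7 5 8 6 9) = [0, 7, 2, 3, 4, 8, 9, 5, 6, 1]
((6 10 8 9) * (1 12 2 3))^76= (12)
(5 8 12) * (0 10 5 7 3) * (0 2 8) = [10, 1, 8, 2, 4, 0, 6, 3, 12, 9, 5, 11, 7] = (0 10 5)(2 8 12 7 3)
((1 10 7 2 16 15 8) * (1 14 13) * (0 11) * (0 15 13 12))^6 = ((0 11 15 8 14 12)(1 10 7 2 16 13))^6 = (16)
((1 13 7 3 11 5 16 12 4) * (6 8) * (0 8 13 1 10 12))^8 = (0 16 5 11 3 7 13 6 8)(4 12 10)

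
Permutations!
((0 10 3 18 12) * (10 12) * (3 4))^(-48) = ((0 12)(3 18 10 4))^(-48) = (18)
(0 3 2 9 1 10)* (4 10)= (0 3 2 9 1 4 10)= [3, 4, 9, 2, 10, 5, 6, 7, 8, 1, 0]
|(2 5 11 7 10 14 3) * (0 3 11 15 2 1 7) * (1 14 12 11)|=|(0 3 14 1 7 10 12 11)(2 5 15)|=24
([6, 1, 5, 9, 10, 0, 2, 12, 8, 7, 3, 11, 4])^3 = (0 5 2 6)(3 12)(4 9)(7 10)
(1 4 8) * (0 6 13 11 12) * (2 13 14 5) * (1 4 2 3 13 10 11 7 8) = [6, 2, 10, 13, 1, 3, 14, 8, 4, 9, 11, 12, 0, 7, 5] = (0 6 14 5 3 13 7 8 4 1 2 10 11 12)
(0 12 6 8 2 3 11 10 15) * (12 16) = (0 16 12 6 8 2 3 11 10 15) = [16, 1, 3, 11, 4, 5, 8, 7, 2, 9, 15, 10, 6, 13, 14, 0, 12]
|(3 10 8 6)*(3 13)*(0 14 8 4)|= 8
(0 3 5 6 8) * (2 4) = (0 3 5 6 8)(2 4) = [3, 1, 4, 5, 2, 6, 8, 7, 0]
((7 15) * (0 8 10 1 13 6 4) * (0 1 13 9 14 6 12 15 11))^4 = (0 12)(1 4 6 14 9)(7 10)(8 15)(11 13)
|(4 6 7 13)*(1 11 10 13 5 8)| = |(1 11 10 13 4 6 7 5 8)| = 9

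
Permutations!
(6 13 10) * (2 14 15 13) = (2 14 15 13 10 6) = [0, 1, 14, 3, 4, 5, 2, 7, 8, 9, 6, 11, 12, 10, 15, 13]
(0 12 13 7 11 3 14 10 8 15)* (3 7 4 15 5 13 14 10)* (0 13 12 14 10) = [14, 1, 2, 0, 15, 12, 6, 11, 5, 9, 8, 7, 10, 4, 3, 13] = (0 14 3)(4 15 13)(5 12 10 8)(7 11)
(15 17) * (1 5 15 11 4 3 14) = [0, 5, 2, 14, 3, 15, 6, 7, 8, 9, 10, 4, 12, 13, 1, 17, 16, 11] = (1 5 15 17 11 4 3 14)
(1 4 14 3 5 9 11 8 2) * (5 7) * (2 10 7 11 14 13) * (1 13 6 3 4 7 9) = (1 7 5)(2 13)(3 11 8 10 9 14 4 6) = [0, 7, 13, 11, 6, 1, 3, 5, 10, 14, 9, 8, 12, 2, 4]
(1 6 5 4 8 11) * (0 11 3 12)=(0 11 1 6 5 4 8 3 12)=[11, 6, 2, 12, 8, 4, 5, 7, 3, 9, 10, 1, 0]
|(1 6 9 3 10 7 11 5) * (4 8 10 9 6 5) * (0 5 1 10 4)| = 10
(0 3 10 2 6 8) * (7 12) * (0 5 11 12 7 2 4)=(0 3 10 4)(2 6 8 5 11 12)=[3, 1, 6, 10, 0, 11, 8, 7, 5, 9, 4, 12, 2]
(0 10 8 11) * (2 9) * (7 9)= [10, 1, 7, 3, 4, 5, 6, 9, 11, 2, 8, 0]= (0 10 8 11)(2 7 9)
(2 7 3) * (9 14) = [0, 1, 7, 2, 4, 5, 6, 3, 8, 14, 10, 11, 12, 13, 9] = (2 7 3)(9 14)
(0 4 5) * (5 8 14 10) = (0 4 8 14 10 5) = [4, 1, 2, 3, 8, 0, 6, 7, 14, 9, 5, 11, 12, 13, 10]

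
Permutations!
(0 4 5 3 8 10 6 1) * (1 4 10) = (0 10 6 4 5 3 8 1) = [10, 0, 2, 8, 5, 3, 4, 7, 1, 9, 6]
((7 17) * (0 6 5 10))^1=((0 6 5 10)(7 17))^1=(0 6 5 10)(7 17)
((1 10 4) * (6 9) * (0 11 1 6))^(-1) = ((0 11 1 10 4 6 9))^(-1) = (0 9 6 4 10 1 11)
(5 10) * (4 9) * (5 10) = (10)(4 9) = [0, 1, 2, 3, 9, 5, 6, 7, 8, 4, 10]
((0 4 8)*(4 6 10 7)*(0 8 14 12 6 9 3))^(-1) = (0 3 9)(4 7 10 6 12 14)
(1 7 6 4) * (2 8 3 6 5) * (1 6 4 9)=(1 7 5 2 8 3 4 6 9)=[0, 7, 8, 4, 6, 2, 9, 5, 3, 1]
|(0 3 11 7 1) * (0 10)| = |(0 3 11 7 1 10)| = 6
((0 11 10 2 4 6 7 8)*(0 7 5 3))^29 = (0 6 10 3 4 11 5 2)(7 8)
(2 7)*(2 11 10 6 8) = (2 7 11 10 6 8) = [0, 1, 7, 3, 4, 5, 8, 11, 2, 9, 6, 10]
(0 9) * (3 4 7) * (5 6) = [9, 1, 2, 4, 7, 6, 5, 3, 8, 0] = (0 9)(3 4 7)(5 6)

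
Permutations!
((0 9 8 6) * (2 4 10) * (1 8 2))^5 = (0 1 2 6 10 9 8 4)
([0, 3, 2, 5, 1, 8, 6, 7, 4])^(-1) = [0, 4, 2, 1, 8, 3, 6, 7, 5]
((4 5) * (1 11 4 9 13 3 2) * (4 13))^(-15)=(13)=((1 11 13 3 2)(4 5 9))^(-15)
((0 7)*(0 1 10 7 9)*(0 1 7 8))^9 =((0 9 1 10 8))^9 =(0 8 10 1 9)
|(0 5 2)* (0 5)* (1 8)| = 2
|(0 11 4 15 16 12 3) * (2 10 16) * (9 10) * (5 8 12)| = 12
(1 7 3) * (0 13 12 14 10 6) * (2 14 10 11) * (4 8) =(0 13 12 10 6)(1 7 3)(2 14 11)(4 8) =[13, 7, 14, 1, 8, 5, 0, 3, 4, 9, 6, 2, 10, 12, 11]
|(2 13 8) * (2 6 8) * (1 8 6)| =2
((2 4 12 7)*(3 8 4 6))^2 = (2 3 4 7 6 8 12)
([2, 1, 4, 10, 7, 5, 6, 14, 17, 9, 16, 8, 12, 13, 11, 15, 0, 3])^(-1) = [16, 1, 0, 17, 2, 5, 6, 4, 11, 9, 3, 14, 12, 13, 7, 15, 10, 8]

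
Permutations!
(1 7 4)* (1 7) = [0, 1, 2, 3, 7, 5, 6, 4] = (4 7)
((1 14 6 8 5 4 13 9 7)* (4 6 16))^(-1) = (1 7 9 13 4 16 14)(5 8 6)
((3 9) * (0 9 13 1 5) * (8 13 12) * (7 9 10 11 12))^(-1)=(0 5 1 13 8 12 11 10)(3 9 7)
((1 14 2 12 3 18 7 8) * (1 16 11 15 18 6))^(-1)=(1 6 3 12 2 14)(7 18 15 11 16 8)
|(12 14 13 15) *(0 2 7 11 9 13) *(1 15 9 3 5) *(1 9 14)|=9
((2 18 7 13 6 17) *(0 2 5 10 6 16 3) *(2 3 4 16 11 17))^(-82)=((0 3)(2 18 7 13 11 17 5 10 6)(4 16))^(-82)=(2 6 10 5 17 11 13 7 18)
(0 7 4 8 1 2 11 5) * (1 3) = (0 7 4 8 3 1 2 11 5) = [7, 2, 11, 1, 8, 0, 6, 4, 3, 9, 10, 5]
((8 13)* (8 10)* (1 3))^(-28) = ((1 3)(8 13 10))^(-28) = (8 10 13)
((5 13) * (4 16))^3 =(4 16)(5 13) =((4 16)(5 13))^3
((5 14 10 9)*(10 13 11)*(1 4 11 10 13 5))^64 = (14)(1 10 11)(4 9 13)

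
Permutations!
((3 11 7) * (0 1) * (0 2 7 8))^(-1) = ((0 1 2 7 3 11 8))^(-1) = (0 8 11 3 7 2 1)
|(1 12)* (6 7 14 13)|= |(1 12)(6 7 14 13)|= 4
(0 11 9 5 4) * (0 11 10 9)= (0 10 9 5 4 11)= [10, 1, 2, 3, 11, 4, 6, 7, 8, 5, 9, 0]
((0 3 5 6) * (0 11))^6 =(0 3 5 6 11)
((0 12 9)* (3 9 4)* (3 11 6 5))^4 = ((0 12 4 11 6 5 3 9))^4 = (0 6)(3 4)(5 12)(9 11)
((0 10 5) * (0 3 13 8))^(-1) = (0 8 13 3 5 10)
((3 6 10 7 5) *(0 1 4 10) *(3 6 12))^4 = ((0 1 4 10 7 5 6)(3 12))^4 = (12)(0 7 1 5 4 6 10)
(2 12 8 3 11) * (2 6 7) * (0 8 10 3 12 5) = (0 8 12 10 3 11 6 7 2 5) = [8, 1, 5, 11, 4, 0, 7, 2, 12, 9, 3, 6, 10]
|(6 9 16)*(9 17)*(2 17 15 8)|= |(2 17 9 16 6 15 8)|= 7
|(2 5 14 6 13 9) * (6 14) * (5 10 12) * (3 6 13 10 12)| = |(14)(2 12 5 13 9)(3 6 10)| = 15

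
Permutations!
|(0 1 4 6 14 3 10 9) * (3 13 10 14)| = 9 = |(0 1 4 6 3 14 13 10 9)|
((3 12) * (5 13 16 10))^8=(16)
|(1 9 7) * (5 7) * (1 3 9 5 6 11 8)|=8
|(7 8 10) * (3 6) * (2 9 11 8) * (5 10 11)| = 10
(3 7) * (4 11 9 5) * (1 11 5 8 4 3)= [0, 11, 2, 7, 5, 3, 6, 1, 4, 8, 10, 9]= (1 11 9 8 4 5 3 7)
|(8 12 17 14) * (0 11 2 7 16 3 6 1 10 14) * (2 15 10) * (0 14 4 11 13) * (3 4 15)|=8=|(0 13)(1 2 7 16 4 11 3 6)(8 12 17 14)(10 15)|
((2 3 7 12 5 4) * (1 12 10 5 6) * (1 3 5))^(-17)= ((1 12 6 3 7 10)(2 5 4))^(-17)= (1 12 6 3 7 10)(2 5 4)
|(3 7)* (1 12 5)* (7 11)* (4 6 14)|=3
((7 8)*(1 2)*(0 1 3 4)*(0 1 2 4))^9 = ((0 2 3)(1 4)(7 8))^9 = (1 4)(7 8)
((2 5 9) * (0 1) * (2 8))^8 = (9)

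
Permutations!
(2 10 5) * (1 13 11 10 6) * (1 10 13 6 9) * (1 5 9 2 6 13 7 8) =(1 13 11 7 8)(5 6 10 9) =[0, 13, 2, 3, 4, 6, 10, 8, 1, 5, 9, 7, 12, 11]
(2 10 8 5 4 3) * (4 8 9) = (2 10 9 4 3)(5 8) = [0, 1, 10, 2, 3, 8, 6, 7, 5, 4, 9]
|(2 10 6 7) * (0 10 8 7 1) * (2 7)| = 4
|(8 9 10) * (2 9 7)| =|(2 9 10 8 7)| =5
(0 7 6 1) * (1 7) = (0 1)(6 7) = [1, 0, 2, 3, 4, 5, 7, 6]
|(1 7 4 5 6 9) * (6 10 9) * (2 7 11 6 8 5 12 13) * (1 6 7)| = |(1 11 7 4 12 13 2)(5 10 9 6 8)| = 35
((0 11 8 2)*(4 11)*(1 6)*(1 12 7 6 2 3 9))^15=((0 4 11 8 3 9 1 2)(6 12 7))^15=(12)(0 2 1 9 3 8 11 4)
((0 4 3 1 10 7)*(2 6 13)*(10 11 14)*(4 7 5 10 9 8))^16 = ((0 7)(1 11 14 9 8 4 3)(2 6 13)(5 10))^16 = (1 14 8 3 11 9 4)(2 6 13)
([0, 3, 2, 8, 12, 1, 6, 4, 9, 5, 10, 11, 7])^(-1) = [0, 5, 2, 1, 7, 9, 6, 12, 3, 8, 10, 11, 4]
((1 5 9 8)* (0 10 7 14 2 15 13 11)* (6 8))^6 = ((0 10 7 14 2 15 13 11)(1 5 9 6 8))^6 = (0 13 2 7)(1 5 9 6 8)(10 11 15 14)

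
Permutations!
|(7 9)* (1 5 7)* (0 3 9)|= |(0 3 9 1 5 7)|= 6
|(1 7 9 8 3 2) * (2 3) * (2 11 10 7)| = |(1 2)(7 9 8 11 10)| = 10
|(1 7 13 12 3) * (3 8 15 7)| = 10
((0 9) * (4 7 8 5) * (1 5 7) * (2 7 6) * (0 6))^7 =(0 9 6 2 7 8)(1 5 4)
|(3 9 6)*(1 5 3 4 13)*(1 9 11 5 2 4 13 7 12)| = 15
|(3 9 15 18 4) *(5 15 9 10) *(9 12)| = |(3 10 5 15 18 4)(9 12)| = 6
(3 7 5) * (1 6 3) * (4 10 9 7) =(1 6 3 4 10 9 7 5) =[0, 6, 2, 4, 10, 1, 3, 5, 8, 7, 9]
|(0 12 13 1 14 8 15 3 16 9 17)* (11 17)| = 12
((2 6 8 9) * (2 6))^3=(9)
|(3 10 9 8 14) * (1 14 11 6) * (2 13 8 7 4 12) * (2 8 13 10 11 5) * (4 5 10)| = 40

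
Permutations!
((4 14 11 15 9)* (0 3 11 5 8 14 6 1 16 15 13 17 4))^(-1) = ((0 3 11 13 17 4 6 1 16 15 9)(5 8 14))^(-1) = (0 9 15 16 1 6 4 17 13 11 3)(5 14 8)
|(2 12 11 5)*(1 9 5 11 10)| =6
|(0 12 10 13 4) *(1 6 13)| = |(0 12 10 1 6 13 4)| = 7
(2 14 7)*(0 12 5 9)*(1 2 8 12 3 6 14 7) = [3, 2, 7, 6, 4, 9, 14, 8, 12, 0, 10, 11, 5, 13, 1] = (0 3 6 14 1 2 7 8 12 5 9)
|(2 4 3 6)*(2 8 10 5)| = 7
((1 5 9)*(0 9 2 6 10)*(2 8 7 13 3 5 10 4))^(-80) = ((0 9 1 10)(2 6 4)(3 5 8 7 13))^(-80) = (13)(2 6 4)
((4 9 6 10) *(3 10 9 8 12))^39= ((3 10 4 8 12)(6 9))^39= (3 12 8 4 10)(6 9)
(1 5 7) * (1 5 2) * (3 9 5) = [0, 2, 1, 9, 4, 7, 6, 3, 8, 5] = (1 2)(3 9 5 7)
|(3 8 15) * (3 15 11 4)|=4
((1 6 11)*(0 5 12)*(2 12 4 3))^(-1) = ((0 5 4 3 2 12)(1 6 11))^(-1) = (0 12 2 3 4 5)(1 11 6)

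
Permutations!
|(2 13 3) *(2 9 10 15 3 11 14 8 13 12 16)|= 12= |(2 12 16)(3 9 10 15)(8 13 11 14)|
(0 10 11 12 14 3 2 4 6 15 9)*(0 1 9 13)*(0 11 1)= (0 10 1 9)(2 4 6 15 13 11 12 14 3)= [10, 9, 4, 2, 6, 5, 15, 7, 8, 0, 1, 12, 14, 11, 3, 13]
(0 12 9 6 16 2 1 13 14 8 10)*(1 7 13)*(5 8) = [12, 1, 7, 3, 4, 8, 16, 13, 10, 6, 0, 11, 9, 14, 5, 15, 2] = (0 12 9 6 16 2 7 13 14 5 8 10)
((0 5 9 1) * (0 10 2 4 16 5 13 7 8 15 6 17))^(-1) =((0 13 7 8 15 6 17)(1 10 2 4 16 5 9))^(-1) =(0 17 6 15 8 7 13)(1 9 5 16 4 2 10)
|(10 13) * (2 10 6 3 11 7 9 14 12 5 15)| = |(2 10 13 6 3 11 7 9 14 12 5 15)| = 12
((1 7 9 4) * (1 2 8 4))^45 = (9) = ((1 7 9)(2 8 4))^45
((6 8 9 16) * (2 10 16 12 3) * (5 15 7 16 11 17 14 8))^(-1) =(2 3 12 9 8 14 17 11 10)(5 6 16 7 15)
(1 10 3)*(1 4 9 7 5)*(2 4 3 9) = (1 10 9 7 5)(2 4) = [0, 10, 4, 3, 2, 1, 6, 5, 8, 7, 9]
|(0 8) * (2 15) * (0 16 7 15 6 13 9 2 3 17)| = 28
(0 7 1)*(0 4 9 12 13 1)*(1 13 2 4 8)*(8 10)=(13)(0 7)(1 10 8)(2 4 9 12)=[7, 10, 4, 3, 9, 5, 6, 0, 1, 12, 8, 11, 2, 13]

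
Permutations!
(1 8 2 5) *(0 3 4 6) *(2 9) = (0 3 4 6)(1 8 9 2 5) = [3, 8, 5, 4, 6, 1, 0, 7, 9, 2]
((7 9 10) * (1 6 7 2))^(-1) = (1 2 10 9 7 6)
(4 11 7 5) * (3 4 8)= (3 4 11 7 5 8)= [0, 1, 2, 4, 11, 8, 6, 5, 3, 9, 10, 7]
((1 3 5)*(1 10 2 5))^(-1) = ((1 3)(2 5 10))^(-1) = (1 3)(2 10 5)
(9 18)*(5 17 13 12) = (5 17 13 12)(9 18) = [0, 1, 2, 3, 4, 17, 6, 7, 8, 18, 10, 11, 5, 12, 14, 15, 16, 13, 9]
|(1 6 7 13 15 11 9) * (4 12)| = |(1 6 7 13 15 11 9)(4 12)| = 14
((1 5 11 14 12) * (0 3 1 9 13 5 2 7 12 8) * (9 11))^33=(0 11 2)(1 8 12)(3 14 7)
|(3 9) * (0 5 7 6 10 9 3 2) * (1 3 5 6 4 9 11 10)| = 18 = |(0 6 1 3 5 7 4 9 2)(10 11)|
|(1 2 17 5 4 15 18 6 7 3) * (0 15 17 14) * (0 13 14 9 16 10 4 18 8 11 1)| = |(0 15 8 11 1 2 9 16 10 4 17 5 18 6 7 3)(13 14)| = 16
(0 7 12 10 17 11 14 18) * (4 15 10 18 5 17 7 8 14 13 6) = (0 8 14 5 17 11 13 6 4 15 10 7 12 18) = [8, 1, 2, 3, 15, 17, 4, 12, 14, 9, 7, 13, 18, 6, 5, 10, 16, 11, 0]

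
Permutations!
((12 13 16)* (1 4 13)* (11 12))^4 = (1 11 13)(4 12 16)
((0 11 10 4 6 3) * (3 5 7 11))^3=((0 3)(4 6 5 7 11 10))^3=(0 3)(4 7)(5 10)(6 11)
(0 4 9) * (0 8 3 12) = (0 4 9 8 3 12) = [4, 1, 2, 12, 9, 5, 6, 7, 3, 8, 10, 11, 0]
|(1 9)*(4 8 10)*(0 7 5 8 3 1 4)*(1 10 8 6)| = 9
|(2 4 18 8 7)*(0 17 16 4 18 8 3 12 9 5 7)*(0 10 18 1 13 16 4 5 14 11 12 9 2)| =17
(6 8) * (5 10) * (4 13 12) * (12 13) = (13)(4 12)(5 10)(6 8) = [0, 1, 2, 3, 12, 10, 8, 7, 6, 9, 5, 11, 4, 13]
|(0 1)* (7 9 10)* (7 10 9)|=2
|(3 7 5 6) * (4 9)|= 4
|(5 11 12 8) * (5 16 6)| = |(5 11 12 8 16 6)| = 6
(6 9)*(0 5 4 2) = (0 5 4 2)(6 9) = [5, 1, 0, 3, 2, 4, 9, 7, 8, 6]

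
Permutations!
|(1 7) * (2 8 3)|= |(1 7)(2 8 3)|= 6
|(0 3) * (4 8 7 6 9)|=|(0 3)(4 8 7 6 9)|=10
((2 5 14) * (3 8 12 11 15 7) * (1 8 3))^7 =((1 8 12 11 15 7)(2 5 14))^7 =(1 8 12 11 15 7)(2 5 14)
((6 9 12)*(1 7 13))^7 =((1 7 13)(6 9 12))^7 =(1 7 13)(6 9 12)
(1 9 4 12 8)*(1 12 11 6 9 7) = (1 7)(4 11 6 9)(8 12) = [0, 7, 2, 3, 11, 5, 9, 1, 12, 4, 10, 6, 8]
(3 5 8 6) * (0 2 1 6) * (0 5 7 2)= (1 6 3 7 2)(5 8)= [0, 6, 1, 7, 4, 8, 3, 2, 5]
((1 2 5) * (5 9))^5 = (1 2 9 5)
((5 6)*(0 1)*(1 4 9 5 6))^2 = ((0 4 9 5 1))^2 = (0 9 1 4 5)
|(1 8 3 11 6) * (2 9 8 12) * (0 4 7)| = |(0 4 7)(1 12 2 9 8 3 11 6)| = 24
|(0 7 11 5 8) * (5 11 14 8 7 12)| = |(0 12 5 7 14 8)| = 6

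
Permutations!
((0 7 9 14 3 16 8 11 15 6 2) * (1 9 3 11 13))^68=(0 16 1 11 2 3 13 14 6 7 8 9 15)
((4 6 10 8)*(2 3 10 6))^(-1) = (2 4 8 10 3)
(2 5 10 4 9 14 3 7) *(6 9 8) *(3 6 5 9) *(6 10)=(2 9 14 10 4 8 5 6 3 7)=[0, 1, 9, 7, 8, 6, 3, 2, 5, 14, 4, 11, 12, 13, 10]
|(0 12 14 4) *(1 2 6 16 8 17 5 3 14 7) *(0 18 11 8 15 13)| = |(0 12 7 1 2 6 16 15 13)(3 14 4 18 11 8 17 5)| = 72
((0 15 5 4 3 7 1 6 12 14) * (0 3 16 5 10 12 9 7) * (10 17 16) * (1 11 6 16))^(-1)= ((0 15 17 1 16 5 4 10 12 14 3)(6 9 7 11))^(-1)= (0 3 14 12 10 4 5 16 1 17 15)(6 11 7 9)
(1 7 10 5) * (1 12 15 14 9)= (1 7 10 5 12 15 14 9)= [0, 7, 2, 3, 4, 12, 6, 10, 8, 1, 5, 11, 15, 13, 9, 14]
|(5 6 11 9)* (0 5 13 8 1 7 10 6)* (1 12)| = |(0 5)(1 7 10 6 11 9 13 8 12)| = 18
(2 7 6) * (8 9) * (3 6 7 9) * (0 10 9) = (0 10 9 8 3 6 2) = [10, 1, 0, 6, 4, 5, 2, 7, 3, 8, 9]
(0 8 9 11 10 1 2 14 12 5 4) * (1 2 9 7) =[8, 9, 14, 3, 0, 4, 6, 1, 7, 11, 2, 10, 5, 13, 12] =(0 8 7 1 9 11 10 2 14 12 5 4)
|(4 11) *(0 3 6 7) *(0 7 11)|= 5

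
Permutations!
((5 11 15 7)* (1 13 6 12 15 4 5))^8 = ((1 13 6 12 15 7)(4 5 11))^8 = (1 6 15)(4 11 5)(7 13 12)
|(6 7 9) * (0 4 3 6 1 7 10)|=15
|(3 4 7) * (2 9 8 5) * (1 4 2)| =|(1 4 7 3 2 9 8 5)| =8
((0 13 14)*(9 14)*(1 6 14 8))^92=((0 13 9 8 1 6 14))^92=(0 13 9 8 1 6 14)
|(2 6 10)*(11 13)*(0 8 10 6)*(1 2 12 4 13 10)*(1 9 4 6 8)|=24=|(0 1 2)(4 13 11 10 12 6 8 9)|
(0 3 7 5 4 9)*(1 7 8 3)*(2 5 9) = (0 1 7 9)(2 5 4)(3 8) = [1, 7, 5, 8, 2, 4, 6, 9, 3, 0]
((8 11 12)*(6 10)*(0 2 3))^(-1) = (0 3 2)(6 10)(8 12 11)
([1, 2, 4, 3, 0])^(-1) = (0 4 2 1)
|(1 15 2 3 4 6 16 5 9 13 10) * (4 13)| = |(1 15 2 3 13 10)(4 6 16 5 9)| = 30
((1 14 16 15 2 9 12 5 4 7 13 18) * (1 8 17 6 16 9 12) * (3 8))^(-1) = (1 9 14)(2 15 16 6 17 8 3 18 13 7 4 5 12)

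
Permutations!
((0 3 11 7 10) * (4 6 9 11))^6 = (0 7 9 4)(3 10 11 6)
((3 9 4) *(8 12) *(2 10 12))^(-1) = (2 8 12 10)(3 4 9)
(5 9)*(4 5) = (4 5 9) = [0, 1, 2, 3, 5, 9, 6, 7, 8, 4]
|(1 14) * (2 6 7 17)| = |(1 14)(2 6 7 17)| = 4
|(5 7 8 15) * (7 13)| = 5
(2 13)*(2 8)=(2 13 8)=[0, 1, 13, 3, 4, 5, 6, 7, 2, 9, 10, 11, 12, 8]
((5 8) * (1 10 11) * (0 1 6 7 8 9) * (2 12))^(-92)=(12)(0 5 7 11 1 9 8 6 10)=((0 1 10 11 6 7 8 5 9)(2 12))^(-92)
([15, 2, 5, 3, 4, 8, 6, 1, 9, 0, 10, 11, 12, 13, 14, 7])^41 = (0 15 7 1 2 5 8 9)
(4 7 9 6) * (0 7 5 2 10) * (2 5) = (0 7 9 6 4 2 10) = [7, 1, 10, 3, 2, 5, 4, 9, 8, 6, 0]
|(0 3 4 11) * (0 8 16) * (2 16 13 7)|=|(0 3 4 11 8 13 7 2 16)|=9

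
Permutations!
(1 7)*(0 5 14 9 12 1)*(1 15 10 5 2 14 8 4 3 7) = [2, 1, 14, 7, 3, 8, 6, 0, 4, 12, 5, 11, 15, 13, 9, 10] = (0 2 14 9 12 15 10 5 8 4 3 7)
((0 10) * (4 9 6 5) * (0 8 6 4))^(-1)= (0 5 6 8 10)(4 9)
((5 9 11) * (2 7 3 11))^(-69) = ((2 7 3 11 5 9))^(-69) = (2 11)(3 9)(5 7)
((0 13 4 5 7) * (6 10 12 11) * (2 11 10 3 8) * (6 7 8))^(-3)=((0 13 4 5 8 2 11 7)(3 6)(10 12))^(-3)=(0 2 4 7 8 13 11 5)(3 6)(10 12)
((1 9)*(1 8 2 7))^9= (1 7 2 8 9)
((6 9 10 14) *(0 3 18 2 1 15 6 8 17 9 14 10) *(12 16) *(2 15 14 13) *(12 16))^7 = (0 1 18 8 6 9 2 3 14 15 17 13)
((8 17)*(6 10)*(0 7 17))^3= (0 8 17 7)(6 10)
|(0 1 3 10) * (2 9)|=4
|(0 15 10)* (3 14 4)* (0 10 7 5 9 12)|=|(0 15 7 5 9 12)(3 14 4)|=6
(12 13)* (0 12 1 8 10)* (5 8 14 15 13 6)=(0 12 6 5 8 10)(1 14 15 13)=[12, 14, 2, 3, 4, 8, 5, 7, 10, 9, 0, 11, 6, 1, 15, 13]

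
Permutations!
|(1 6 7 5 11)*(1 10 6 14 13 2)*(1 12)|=5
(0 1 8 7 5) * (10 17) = (0 1 8 7 5)(10 17) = [1, 8, 2, 3, 4, 0, 6, 5, 7, 9, 17, 11, 12, 13, 14, 15, 16, 10]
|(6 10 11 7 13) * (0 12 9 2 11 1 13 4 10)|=11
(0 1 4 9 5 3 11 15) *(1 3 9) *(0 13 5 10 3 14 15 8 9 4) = [14, 0, 2, 11, 1, 4, 6, 7, 9, 10, 3, 8, 12, 5, 15, 13] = (0 14 15 13 5 4 1)(3 11 8 9 10)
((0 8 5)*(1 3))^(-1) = ((0 8 5)(1 3))^(-1) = (0 5 8)(1 3)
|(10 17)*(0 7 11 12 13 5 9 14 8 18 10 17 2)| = |(0 7 11 12 13 5 9 14 8 18 10 2)| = 12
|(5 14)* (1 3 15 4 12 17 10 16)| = 8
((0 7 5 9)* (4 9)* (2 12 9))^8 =(0 7 5 4 2 12 9)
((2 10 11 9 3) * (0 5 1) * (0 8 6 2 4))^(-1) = (0 4 3 9 11 10 2 6 8 1 5)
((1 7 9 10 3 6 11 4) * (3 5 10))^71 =((1 7 9 3 6 11 4)(5 10))^71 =(1 7 9 3 6 11 4)(5 10)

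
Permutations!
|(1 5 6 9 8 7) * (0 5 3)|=|(0 5 6 9 8 7 1 3)|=8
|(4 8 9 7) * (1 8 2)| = |(1 8 9 7 4 2)| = 6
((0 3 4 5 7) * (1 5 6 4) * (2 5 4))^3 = (0 4 5 3 6 7 1 2)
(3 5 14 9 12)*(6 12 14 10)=[0, 1, 2, 5, 4, 10, 12, 7, 8, 14, 6, 11, 3, 13, 9]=(3 5 10 6 12)(9 14)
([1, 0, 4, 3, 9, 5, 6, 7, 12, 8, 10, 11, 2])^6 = [0, 1, 4, 3, 9, 5, 6, 7, 12, 8, 10, 11, 2]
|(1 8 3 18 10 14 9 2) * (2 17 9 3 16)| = |(1 8 16 2)(3 18 10 14)(9 17)| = 4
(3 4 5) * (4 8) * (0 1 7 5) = (0 1 7 5 3 8 4) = [1, 7, 2, 8, 0, 3, 6, 5, 4]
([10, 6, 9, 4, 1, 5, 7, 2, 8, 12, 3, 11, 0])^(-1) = [12, 4, 7, 10, 3, 5, 1, 6, 8, 2, 0, 11, 9]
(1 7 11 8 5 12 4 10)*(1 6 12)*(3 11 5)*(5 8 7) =(1 5)(3 11 7 8)(4 10 6 12) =[0, 5, 2, 11, 10, 1, 12, 8, 3, 9, 6, 7, 4]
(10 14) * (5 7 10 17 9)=(5 7 10 14 17 9)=[0, 1, 2, 3, 4, 7, 6, 10, 8, 5, 14, 11, 12, 13, 17, 15, 16, 9]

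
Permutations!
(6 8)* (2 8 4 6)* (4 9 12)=(2 8)(4 6 9 12)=[0, 1, 8, 3, 6, 5, 9, 7, 2, 12, 10, 11, 4]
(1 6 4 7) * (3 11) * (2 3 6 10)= (1 10 2 3 11 6 4 7)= [0, 10, 3, 11, 7, 5, 4, 1, 8, 9, 2, 6]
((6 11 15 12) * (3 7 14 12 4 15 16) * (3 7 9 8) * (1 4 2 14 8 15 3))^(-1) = ((1 4 3 9 15 2 14 12 6 11 16 7 8))^(-1) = (1 8 7 16 11 6 12 14 2 15 9 3 4)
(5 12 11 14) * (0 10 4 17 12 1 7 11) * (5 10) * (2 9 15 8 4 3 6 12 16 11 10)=(0 5 1 7 10 3 6 12)(2 9 15 8 4 17 16 11 14)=[5, 7, 9, 6, 17, 1, 12, 10, 4, 15, 3, 14, 0, 13, 2, 8, 11, 16]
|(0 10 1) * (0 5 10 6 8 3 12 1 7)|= 9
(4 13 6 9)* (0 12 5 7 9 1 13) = [12, 13, 2, 3, 0, 7, 1, 9, 8, 4, 10, 11, 5, 6] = (0 12 5 7 9 4)(1 13 6)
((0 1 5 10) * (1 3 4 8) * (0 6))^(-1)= (0 6 10 5 1 8 4 3)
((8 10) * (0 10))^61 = (0 10 8)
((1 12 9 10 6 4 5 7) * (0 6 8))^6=(0 12 4 10 7)(1 6 9 5 8)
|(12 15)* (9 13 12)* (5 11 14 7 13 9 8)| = 8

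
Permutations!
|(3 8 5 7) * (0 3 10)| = |(0 3 8 5 7 10)| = 6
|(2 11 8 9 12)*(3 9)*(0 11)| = |(0 11 8 3 9 12 2)| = 7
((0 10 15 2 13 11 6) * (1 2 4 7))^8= (0 11 2 7 15)(1 4 10 6 13)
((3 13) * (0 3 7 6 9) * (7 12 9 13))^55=(0 9 12 13 6 7 3)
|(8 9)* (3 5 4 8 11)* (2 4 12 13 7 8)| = |(2 4)(3 5 12 13 7 8 9 11)| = 8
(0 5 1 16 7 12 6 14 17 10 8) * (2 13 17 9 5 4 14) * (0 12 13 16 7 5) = (0 4 14 9)(1 7 13 17 10 8 12 6 2 16 5) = [4, 7, 16, 3, 14, 1, 2, 13, 12, 0, 8, 11, 6, 17, 9, 15, 5, 10]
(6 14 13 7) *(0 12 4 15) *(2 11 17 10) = (0 12 4 15)(2 11 17 10)(6 14 13 7) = [12, 1, 11, 3, 15, 5, 14, 6, 8, 9, 2, 17, 4, 7, 13, 0, 16, 10]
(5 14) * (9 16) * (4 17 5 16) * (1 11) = (1 11)(4 17 5 14 16 9) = [0, 11, 2, 3, 17, 14, 6, 7, 8, 4, 10, 1, 12, 13, 16, 15, 9, 5]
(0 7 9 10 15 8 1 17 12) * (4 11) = (0 7 9 10 15 8 1 17 12)(4 11) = [7, 17, 2, 3, 11, 5, 6, 9, 1, 10, 15, 4, 0, 13, 14, 8, 16, 12]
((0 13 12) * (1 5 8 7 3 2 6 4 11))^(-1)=((0 13 12)(1 5 8 7 3 2 6 4 11))^(-1)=(0 12 13)(1 11 4 6 2 3 7 8 5)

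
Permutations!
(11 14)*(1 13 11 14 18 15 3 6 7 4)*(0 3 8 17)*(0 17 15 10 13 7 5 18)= (0 3 6 5 18 10 13 11)(1 7 4)(8 15)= [3, 7, 2, 6, 1, 18, 5, 4, 15, 9, 13, 0, 12, 11, 14, 8, 16, 17, 10]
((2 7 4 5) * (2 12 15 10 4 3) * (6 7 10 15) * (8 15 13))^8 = ((2 10 4 5 12 6 7 3)(8 15 13))^8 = (8 13 15)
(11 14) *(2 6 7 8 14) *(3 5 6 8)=(2 8 14 11)(3 5 6 7)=[0, 1, 8, 5, 4, 6, 7, 3, 14, 9, 10, 2, 12, 13, 11]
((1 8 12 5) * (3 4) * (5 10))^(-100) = ((1 8 12 10 5)(3 4))^(-100) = (12)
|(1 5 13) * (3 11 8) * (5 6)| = |(1 6 5 13)(3 11 8)| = 12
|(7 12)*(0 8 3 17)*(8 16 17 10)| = 6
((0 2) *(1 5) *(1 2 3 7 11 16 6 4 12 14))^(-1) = (0 2 5 1 14 12 4 6 16 11 7 3)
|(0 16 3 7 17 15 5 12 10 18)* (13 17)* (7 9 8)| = |(0 16 3 9 8 7 13 17 15 5 12 10 18)| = 13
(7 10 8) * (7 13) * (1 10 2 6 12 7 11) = (1 10 8 13 11)(2 6 12 7) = [0, 10, 6, 3, 4, 5, 12, 2, 13, 9, 8, 1, 7, 11]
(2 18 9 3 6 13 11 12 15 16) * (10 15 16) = (2 18 9 3 6 13 11 12 16)(10 15) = [0, 1, 18, 6, 4, 5, 13, 7, 8, 3, 15, 12, 16, 11, 14, 10, 2, 17, 9]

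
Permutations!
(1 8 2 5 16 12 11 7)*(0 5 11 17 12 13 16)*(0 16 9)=[5, 8, 11, 3, 4, 16, 6, 1, 2, 0, 10, 7, 17, 9, 14, 15, 13, 12]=(0 5 16 13 9)(1 8 2 11 7)(12 17)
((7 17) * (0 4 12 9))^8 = (17)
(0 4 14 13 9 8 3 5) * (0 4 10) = (0 10)(3 5 4 14 13 9 8) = [10, 1, 2, 5, 14, 4, 6, 7, 3, 8, 0, 11, 12, 9, 13]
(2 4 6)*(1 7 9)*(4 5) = (1 7 9)(2 5 4 6) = [0, 7, 5, 3, 6, 4, 2, 9, 8, 1]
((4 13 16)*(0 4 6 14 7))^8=(0 4 13 16 6 14 7)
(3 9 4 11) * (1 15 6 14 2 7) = (1 15 6 14 2 7)(3 9 4 11) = [0, 15, 7, 9, 11, 5, 14, 1, 8, 4, 10, 3, 12, 13, 2, 6]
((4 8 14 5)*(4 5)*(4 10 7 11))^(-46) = (4 14 7)(8 10 11)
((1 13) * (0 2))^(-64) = (13)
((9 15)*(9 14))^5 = (9 14 15)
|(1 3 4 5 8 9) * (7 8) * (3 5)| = 10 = |(1 5 7 8 9)(3 4)|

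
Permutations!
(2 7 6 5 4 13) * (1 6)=[0, 6, 7, 3, 13, 4, 5, 1, 8, 9, 10, 11, 12, 2]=(1 6 5 4 13 2 7)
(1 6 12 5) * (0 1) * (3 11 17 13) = (0 1 6 12 5)(3 11 17 13) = [1, 6, 2, 11, 4, 0, 12, 7, 8, 9, 10, 17, 5, 3, 14, 15, 16, 13]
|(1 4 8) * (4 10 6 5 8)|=|(1 10 6 5 8)|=5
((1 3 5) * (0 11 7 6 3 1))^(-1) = ((0 11 7 6 3 5))^(-1) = (0 5 3 6 7 11)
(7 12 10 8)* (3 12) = (3 12 10 8 7) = [0, 1, 2, 12, 4, 5, 6, 3, 7, 9, 8, 11, 10]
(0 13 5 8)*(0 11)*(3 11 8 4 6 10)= (0 13 5 4 6 10 3 11)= [13, 1, 2, 11, 6, 4, 10, 7, 8, 9, 3, 0, 12, 5]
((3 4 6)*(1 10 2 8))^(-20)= (10)(3 4 6)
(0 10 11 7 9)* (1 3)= [10, 3, 2, 1, 4, 5, 6, 9, 8, 0, 11, 7]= (0 10 11 7 9)(1 3)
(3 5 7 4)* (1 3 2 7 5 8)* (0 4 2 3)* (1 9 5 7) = (0 4 3 8 9 5 7 2 1) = [4, 0, 1, 8, 3, 7, 6, 2, 9, 5]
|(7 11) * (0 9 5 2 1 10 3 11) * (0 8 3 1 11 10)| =|(0 9 5 2 11 7 8 3 10 1)| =10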